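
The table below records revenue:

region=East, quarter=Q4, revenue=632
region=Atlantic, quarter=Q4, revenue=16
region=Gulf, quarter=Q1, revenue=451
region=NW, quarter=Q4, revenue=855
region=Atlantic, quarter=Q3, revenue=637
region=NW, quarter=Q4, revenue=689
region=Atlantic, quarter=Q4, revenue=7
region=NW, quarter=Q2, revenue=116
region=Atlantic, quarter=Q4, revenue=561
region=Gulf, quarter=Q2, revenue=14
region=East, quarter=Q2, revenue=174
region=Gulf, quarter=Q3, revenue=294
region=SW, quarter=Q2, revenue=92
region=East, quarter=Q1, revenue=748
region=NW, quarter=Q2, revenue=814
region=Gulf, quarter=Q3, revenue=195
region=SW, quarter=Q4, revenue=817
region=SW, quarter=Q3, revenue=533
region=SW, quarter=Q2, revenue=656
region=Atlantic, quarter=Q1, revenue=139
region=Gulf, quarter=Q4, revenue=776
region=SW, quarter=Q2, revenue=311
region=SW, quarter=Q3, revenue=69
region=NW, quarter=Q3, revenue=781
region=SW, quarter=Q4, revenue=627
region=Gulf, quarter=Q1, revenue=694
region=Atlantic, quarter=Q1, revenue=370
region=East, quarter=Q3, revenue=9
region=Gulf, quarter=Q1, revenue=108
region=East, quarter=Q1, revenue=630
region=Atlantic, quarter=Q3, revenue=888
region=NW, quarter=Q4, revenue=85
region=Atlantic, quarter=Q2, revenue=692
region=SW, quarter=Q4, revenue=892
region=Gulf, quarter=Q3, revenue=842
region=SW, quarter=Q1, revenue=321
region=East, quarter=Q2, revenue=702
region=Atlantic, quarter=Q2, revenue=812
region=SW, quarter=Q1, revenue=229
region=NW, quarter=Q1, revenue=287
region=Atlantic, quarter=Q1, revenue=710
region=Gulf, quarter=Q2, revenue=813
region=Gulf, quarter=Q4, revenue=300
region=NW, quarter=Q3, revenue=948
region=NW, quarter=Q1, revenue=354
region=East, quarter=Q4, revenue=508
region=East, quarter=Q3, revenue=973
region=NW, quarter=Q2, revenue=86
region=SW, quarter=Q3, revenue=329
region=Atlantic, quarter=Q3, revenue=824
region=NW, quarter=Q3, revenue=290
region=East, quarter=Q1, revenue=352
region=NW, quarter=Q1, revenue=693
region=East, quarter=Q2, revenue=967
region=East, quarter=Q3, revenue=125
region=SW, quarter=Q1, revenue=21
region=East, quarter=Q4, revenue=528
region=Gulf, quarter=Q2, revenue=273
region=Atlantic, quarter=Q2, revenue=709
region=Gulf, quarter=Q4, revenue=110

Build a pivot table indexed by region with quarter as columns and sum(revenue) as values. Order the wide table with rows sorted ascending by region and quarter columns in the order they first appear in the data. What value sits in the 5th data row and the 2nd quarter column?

With rows sorted ascending by region, row 5 is region=SW. quarter columns in first-appearance order: Q4, Q1, Q3, Q2; column 2 is Q1.
Long rows with region=SW, quarter=Q1: 321 + 229 + 21 = 571.

571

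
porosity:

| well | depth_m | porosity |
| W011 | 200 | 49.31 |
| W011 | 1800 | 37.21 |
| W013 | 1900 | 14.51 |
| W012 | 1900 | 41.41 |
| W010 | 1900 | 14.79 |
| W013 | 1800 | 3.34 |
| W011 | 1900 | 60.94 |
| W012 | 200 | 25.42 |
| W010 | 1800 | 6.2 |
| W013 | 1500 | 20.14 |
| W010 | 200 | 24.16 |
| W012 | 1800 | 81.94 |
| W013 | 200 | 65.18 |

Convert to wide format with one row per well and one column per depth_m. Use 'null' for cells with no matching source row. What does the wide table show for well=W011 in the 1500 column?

null

No long-format row has well=W011 and depth_m=1500, so the cell is null.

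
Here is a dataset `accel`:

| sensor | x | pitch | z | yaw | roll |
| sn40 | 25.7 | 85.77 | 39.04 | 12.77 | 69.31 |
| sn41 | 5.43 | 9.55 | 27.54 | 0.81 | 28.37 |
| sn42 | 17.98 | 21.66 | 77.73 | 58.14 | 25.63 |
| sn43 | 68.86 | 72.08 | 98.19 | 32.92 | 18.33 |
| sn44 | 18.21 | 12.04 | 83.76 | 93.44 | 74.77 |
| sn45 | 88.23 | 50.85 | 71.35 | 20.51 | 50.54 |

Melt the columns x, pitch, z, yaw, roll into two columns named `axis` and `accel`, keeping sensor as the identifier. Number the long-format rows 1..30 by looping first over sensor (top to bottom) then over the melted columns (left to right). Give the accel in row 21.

18.21

30 rows total (6 × 5). Row 21: index ⌊(21-1)/5⌋ = 4 into sensor → sn44; (21-1) mod 5 = 0 into the melted columns → x.
So row 21 is (sn44, x, 18.21); accel = 18.21.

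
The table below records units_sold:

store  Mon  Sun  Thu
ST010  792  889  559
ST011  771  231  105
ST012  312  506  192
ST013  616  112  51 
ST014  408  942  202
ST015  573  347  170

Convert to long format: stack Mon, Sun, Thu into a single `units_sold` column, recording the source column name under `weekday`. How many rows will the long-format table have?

6 store values × 3 melted columns = 18 rows.

18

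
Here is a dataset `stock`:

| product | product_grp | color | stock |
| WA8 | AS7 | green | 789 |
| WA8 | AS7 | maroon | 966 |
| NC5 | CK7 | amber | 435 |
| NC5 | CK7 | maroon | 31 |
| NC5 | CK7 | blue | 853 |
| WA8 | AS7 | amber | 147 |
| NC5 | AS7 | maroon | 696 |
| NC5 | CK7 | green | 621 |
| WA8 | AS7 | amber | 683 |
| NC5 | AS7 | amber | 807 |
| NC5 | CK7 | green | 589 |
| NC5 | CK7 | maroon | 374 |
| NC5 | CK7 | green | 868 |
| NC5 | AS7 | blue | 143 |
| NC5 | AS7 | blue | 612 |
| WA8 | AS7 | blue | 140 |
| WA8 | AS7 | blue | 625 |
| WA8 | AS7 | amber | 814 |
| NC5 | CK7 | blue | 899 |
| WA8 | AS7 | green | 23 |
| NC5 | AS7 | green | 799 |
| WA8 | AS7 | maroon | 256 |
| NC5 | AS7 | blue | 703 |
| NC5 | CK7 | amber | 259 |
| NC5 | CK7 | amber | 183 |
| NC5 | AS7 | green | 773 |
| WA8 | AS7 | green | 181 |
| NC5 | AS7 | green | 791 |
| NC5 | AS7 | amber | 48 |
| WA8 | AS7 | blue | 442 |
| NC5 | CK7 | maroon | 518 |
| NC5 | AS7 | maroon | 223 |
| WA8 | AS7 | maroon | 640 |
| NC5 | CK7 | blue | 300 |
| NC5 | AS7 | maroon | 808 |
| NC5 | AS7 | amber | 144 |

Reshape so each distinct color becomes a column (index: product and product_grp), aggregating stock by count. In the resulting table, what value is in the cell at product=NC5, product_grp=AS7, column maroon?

3

Rows with product=NC5, product_grp=AS7 and color=maroon: stock values are 696, 223, 808.
3 rows match — count = 3.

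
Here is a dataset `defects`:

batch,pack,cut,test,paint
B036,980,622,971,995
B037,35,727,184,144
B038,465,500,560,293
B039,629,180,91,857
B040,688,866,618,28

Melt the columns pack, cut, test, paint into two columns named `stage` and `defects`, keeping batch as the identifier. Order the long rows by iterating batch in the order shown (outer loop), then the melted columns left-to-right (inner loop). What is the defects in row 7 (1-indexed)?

184

20 rows total (5 × 4). Row 7: index ⌊(7-1)/4⌋ = 1 into batch → B037; (7-1) mod 4 = 2 into the melted columns → test.
So row 7 is (B037, test, 184); defects = 184.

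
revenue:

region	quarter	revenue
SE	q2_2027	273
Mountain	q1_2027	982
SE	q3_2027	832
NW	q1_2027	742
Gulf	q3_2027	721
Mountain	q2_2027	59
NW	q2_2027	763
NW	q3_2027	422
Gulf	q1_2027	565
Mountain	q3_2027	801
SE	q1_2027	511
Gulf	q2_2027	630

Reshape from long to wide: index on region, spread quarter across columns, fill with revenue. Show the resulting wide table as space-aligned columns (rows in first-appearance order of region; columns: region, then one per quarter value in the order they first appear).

Columns: region plus the 3 distinct quarter values (q2_2027, q1_2027, q3_2027).
For example, row SE column q2_2027 takes revenue=273 from the long row (SE, q2_2027).

region    q2_2027  q1_2027  q3_2027
SE        273      511      832    
Mountain  59       982      801    
NW        763      742      422    
Gulf      630      565      721    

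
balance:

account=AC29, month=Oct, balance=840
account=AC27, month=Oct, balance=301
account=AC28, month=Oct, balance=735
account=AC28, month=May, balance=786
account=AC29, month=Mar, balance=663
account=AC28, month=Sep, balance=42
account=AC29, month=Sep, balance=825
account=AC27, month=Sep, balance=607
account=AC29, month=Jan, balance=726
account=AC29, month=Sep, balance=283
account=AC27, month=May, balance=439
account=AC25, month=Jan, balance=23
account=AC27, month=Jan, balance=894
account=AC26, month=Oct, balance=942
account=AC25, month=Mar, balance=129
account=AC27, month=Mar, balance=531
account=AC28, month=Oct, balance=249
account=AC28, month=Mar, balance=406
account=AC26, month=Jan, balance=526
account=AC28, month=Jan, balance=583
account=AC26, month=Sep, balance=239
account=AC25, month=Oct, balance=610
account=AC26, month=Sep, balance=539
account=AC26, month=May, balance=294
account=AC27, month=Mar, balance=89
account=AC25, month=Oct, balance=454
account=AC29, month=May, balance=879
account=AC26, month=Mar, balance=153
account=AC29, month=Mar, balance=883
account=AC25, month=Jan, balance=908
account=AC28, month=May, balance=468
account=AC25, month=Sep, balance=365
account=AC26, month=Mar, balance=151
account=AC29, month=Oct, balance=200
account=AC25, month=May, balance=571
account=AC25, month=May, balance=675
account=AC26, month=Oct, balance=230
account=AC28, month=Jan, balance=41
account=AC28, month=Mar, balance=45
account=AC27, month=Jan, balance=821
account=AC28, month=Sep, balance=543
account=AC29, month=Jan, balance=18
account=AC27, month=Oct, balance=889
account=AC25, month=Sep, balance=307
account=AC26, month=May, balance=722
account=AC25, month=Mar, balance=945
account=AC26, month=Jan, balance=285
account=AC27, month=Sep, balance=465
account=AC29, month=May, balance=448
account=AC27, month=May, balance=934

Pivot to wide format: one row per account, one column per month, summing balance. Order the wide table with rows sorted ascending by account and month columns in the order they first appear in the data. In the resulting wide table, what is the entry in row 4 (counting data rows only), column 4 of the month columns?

With rows sorted ascending by account, row 4 is account=AC28. month columns in first-appearance order: Oct, May, Mar, Sep, Jan; column 4 is Sep.
Long rows with account=AC28, month=Sep: 42 + 543 = 585.

585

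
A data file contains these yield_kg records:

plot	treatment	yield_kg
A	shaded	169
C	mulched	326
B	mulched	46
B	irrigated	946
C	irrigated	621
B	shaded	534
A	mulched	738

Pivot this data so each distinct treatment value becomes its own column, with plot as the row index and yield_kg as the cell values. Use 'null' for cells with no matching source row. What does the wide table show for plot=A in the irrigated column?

No long-format row has plot=A and treatment=irrigated, so the cell is null.

null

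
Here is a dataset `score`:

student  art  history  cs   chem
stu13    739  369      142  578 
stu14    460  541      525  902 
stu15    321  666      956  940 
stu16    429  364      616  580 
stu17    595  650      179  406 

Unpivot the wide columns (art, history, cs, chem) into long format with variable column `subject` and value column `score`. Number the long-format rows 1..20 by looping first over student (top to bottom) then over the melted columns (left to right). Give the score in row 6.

20 rows total (5 × 4). Row 6: index ⌊(6-1)/4⌋ = 1 into student → stu14; (6-1) mod 4 = 1 into the melted columns → history.
So row 6 is (stu14, history, 541); score = 541.

541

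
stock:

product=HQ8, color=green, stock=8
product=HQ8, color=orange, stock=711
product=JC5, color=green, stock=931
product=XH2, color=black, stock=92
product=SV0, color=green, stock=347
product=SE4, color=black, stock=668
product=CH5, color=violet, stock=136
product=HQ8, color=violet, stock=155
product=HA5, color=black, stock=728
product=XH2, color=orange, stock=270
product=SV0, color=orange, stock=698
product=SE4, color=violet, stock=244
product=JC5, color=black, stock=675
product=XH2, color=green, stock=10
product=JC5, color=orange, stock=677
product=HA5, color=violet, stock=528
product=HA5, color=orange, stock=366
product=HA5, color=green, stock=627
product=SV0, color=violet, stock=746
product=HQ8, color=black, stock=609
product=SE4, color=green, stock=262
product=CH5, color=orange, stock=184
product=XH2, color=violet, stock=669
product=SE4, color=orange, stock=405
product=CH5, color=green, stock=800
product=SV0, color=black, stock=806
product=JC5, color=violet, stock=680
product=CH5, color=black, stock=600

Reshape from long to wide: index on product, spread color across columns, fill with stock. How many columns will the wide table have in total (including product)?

5

1 column for product plus 4 distinct color values → 5 columns.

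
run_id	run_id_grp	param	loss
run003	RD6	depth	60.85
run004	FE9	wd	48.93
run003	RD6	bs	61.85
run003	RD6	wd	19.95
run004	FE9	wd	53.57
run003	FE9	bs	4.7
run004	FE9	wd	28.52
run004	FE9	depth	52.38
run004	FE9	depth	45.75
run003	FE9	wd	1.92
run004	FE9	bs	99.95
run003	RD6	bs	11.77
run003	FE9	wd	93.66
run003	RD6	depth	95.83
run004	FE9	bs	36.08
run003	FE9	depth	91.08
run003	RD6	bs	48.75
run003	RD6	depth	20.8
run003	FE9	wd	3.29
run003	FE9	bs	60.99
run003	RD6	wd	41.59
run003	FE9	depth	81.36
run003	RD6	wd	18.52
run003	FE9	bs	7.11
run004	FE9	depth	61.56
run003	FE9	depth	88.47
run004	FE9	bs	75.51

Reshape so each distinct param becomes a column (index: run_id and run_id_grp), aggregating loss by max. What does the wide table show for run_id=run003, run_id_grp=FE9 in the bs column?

Rows with run_id=run003, run_id_grp=FE9 and param=bs: loss values are 4.7, 60.99, 7.11.
max(4.7, 60.99, 7.11) = 60.99.

60.99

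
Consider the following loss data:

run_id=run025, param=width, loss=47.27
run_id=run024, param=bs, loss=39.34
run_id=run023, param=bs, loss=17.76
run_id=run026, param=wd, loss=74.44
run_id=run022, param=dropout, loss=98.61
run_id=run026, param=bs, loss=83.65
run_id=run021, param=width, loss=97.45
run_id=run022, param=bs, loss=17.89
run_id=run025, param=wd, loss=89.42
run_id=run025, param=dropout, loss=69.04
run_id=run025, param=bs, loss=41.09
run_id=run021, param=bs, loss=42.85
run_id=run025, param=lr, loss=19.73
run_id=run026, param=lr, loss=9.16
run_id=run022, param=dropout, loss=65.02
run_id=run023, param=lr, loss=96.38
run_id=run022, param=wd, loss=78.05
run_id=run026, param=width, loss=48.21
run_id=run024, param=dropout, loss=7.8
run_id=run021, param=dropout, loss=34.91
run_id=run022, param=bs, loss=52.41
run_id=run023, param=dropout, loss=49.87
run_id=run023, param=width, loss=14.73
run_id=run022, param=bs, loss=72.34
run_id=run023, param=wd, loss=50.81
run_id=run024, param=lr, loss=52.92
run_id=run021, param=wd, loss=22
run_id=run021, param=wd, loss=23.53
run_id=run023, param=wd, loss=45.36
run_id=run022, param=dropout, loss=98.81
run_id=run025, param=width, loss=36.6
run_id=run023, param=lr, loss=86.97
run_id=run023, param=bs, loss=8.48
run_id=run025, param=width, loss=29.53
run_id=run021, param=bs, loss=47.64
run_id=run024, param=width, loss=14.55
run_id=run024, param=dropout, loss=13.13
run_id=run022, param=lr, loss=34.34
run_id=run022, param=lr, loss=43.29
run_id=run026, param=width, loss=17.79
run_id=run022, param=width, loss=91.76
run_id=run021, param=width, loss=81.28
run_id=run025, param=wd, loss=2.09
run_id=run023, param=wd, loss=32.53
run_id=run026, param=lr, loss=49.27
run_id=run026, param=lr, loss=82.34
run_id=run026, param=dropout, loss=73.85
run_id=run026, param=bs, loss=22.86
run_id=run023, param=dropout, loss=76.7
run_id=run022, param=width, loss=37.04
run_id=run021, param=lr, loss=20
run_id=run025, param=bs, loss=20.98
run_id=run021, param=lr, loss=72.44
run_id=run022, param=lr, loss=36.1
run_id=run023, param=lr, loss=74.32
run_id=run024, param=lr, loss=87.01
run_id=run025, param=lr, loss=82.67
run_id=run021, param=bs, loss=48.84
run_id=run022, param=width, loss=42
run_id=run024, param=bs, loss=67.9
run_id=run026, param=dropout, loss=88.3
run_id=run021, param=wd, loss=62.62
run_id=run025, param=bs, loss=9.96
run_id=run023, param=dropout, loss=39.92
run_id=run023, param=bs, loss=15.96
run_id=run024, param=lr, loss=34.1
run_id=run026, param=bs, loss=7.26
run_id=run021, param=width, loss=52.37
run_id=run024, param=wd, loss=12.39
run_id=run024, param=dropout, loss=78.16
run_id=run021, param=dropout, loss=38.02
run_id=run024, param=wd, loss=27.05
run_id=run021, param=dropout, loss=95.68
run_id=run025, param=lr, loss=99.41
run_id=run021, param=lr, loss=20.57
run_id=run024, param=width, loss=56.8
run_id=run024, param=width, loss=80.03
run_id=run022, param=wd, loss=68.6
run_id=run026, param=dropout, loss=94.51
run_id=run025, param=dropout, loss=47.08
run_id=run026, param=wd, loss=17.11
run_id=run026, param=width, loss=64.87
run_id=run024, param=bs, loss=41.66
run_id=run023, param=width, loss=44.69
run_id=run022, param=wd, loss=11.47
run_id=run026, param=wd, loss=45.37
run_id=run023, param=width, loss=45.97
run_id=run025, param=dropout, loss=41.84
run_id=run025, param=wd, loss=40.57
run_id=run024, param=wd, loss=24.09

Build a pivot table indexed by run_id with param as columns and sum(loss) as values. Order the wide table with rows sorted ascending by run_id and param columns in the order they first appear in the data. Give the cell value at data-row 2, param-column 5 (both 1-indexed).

113.73

With rows sorted ascending by run_id, row 2 is run_id=run022. param columns in first-appearance order: width, bs, wd, dropout, lr; column 5 is lr.
Long rows with run_id=run022, param=lr: 34.34 + 43.29 + 36.1 = 113.73.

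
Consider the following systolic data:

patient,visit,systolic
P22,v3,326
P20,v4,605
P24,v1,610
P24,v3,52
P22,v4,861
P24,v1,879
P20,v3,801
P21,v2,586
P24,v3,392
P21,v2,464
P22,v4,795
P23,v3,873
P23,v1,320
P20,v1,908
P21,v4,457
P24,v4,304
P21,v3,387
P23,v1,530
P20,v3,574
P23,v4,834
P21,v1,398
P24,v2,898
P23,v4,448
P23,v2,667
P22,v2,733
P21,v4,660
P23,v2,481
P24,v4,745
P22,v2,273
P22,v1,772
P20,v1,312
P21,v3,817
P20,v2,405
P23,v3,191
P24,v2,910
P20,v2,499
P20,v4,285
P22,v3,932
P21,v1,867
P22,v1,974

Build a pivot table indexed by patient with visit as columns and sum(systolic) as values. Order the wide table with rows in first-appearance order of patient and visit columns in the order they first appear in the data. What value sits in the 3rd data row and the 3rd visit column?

1489

With rows in first-appearance order of patient, row 3 is patient=P24. visit columns in first-appearance order: v3, v4, v1, v2; column 3 is v1.
Long rows with patient=P24, visit=v1: 610 + 879 = 1489.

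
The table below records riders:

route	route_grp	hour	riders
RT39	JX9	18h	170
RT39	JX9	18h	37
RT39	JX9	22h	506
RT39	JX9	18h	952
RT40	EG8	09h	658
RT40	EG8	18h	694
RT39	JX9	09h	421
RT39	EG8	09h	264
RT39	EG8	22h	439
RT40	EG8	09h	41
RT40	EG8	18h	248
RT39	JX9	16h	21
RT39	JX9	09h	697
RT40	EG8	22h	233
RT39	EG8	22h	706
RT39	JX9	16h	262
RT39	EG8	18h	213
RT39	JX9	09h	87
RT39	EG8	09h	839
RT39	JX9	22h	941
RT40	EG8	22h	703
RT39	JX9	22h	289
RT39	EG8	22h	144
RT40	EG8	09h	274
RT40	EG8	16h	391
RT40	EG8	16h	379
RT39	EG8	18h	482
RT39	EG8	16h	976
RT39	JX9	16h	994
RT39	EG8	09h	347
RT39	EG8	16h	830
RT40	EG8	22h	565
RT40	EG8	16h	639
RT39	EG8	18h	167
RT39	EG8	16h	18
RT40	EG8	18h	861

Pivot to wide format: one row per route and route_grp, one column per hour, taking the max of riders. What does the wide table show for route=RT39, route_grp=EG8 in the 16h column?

Rows with route=RT39, route_grp=EG8 and hour=16h: riders values are 976, 830, 18.
max(976, 830, 18) = 976.

976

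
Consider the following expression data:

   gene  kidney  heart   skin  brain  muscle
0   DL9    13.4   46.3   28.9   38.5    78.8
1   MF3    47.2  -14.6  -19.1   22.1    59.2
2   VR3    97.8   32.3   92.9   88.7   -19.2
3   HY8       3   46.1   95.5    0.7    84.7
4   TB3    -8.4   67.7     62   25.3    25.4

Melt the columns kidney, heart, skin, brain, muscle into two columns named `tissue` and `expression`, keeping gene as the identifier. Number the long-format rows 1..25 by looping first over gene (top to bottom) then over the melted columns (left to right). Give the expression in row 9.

22.1

25 rows total (5 × 5). Row 9: index ⌊(9-1)/5⌋ = 1 into gene → MF3; (9-1) mod 5 = 3 into the melted columns → brain.
So row 9 is (MF3, brain, 22.1); expression = 22.1.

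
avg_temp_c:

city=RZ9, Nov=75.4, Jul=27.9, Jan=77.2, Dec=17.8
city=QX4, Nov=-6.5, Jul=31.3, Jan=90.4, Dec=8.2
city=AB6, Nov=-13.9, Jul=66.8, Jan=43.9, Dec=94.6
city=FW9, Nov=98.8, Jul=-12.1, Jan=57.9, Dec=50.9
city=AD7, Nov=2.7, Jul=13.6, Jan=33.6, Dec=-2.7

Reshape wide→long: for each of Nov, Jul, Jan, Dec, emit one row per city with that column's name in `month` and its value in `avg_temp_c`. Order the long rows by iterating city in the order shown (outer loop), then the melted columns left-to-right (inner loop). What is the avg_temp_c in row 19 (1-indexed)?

33.6

20 rows total (5 × 4). Row 19: index ⌊(19-1)/4⌋ = 4 into city → AD7; (19-1) mod 4 = 2 into the melted columns → Jan.
So row 19 is (AD7, Jan, 33.6); avg_temp_c = 33.6.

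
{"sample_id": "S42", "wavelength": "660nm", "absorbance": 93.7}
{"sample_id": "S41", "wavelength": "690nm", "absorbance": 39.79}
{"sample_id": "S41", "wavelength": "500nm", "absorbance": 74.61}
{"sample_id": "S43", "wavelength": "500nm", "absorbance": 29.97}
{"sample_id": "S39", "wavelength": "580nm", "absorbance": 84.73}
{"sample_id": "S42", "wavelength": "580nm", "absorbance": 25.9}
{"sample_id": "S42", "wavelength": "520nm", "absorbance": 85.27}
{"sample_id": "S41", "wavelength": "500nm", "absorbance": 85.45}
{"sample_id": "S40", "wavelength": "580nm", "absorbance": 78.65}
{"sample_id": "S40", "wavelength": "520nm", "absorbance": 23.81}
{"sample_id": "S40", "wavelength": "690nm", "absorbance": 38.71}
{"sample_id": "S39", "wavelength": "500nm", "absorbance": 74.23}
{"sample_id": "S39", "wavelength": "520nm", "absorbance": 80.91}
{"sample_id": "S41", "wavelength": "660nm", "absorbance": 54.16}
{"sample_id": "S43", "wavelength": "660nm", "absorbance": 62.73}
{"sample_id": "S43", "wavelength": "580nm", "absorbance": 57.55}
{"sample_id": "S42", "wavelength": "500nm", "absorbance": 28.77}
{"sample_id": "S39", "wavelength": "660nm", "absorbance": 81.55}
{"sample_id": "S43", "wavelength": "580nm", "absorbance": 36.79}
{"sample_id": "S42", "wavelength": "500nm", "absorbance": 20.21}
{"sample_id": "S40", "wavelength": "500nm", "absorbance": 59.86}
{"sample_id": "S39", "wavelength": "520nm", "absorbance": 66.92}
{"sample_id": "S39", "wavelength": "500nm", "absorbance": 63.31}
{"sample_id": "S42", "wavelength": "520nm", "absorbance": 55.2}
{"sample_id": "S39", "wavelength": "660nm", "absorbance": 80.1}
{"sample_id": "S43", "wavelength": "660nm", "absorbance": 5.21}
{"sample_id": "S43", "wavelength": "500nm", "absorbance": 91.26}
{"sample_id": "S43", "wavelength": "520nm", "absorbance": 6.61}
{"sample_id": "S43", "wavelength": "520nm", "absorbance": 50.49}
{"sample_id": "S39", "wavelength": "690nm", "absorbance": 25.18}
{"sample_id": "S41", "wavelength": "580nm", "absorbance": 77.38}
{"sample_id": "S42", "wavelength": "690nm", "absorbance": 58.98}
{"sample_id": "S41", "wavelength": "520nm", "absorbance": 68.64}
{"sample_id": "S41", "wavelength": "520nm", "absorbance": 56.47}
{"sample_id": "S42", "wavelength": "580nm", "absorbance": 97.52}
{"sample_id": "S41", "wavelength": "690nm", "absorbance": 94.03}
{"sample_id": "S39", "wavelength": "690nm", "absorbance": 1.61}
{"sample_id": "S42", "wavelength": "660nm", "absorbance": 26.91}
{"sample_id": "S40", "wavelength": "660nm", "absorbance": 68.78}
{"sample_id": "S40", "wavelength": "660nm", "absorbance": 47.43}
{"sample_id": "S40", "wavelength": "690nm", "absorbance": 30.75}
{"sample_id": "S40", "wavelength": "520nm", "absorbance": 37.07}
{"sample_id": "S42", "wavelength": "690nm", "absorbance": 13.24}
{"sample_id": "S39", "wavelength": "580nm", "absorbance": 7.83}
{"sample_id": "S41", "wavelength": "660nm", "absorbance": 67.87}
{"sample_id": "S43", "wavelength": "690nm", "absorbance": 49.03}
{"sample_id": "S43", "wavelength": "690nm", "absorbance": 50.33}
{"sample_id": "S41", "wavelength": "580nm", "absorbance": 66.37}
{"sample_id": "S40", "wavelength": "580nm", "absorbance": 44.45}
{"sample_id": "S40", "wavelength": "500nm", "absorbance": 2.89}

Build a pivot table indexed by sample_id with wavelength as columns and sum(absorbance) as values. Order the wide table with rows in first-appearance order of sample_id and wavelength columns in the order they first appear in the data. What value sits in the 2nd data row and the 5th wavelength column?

With rows in first-appearance order of sample_id, row 2 is sample_id=S41. wavelength columns in first-appearance order: 660nm, 690nm, 500nm, 580nm, 520nm; column 5 is 520nm.
Long rows with sample_id=S41, wavelength=520nm: 68.64 + 56.47 = 125.11.

125.11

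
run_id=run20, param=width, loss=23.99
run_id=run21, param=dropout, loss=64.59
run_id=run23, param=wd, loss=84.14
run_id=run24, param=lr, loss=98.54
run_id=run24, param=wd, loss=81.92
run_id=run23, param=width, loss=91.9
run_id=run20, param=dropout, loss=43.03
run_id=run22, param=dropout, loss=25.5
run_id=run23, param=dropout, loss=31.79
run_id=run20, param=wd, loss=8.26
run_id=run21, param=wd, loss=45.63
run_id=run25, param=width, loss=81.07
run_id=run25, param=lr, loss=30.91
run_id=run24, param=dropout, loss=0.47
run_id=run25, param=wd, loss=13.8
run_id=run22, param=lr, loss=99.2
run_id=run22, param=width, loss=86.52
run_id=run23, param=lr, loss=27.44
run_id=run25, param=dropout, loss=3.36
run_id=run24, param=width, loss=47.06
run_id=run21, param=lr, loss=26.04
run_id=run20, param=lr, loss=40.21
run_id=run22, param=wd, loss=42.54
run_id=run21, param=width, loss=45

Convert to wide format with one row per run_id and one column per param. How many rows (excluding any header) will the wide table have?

6 distinct run_id values → 6 rows.

6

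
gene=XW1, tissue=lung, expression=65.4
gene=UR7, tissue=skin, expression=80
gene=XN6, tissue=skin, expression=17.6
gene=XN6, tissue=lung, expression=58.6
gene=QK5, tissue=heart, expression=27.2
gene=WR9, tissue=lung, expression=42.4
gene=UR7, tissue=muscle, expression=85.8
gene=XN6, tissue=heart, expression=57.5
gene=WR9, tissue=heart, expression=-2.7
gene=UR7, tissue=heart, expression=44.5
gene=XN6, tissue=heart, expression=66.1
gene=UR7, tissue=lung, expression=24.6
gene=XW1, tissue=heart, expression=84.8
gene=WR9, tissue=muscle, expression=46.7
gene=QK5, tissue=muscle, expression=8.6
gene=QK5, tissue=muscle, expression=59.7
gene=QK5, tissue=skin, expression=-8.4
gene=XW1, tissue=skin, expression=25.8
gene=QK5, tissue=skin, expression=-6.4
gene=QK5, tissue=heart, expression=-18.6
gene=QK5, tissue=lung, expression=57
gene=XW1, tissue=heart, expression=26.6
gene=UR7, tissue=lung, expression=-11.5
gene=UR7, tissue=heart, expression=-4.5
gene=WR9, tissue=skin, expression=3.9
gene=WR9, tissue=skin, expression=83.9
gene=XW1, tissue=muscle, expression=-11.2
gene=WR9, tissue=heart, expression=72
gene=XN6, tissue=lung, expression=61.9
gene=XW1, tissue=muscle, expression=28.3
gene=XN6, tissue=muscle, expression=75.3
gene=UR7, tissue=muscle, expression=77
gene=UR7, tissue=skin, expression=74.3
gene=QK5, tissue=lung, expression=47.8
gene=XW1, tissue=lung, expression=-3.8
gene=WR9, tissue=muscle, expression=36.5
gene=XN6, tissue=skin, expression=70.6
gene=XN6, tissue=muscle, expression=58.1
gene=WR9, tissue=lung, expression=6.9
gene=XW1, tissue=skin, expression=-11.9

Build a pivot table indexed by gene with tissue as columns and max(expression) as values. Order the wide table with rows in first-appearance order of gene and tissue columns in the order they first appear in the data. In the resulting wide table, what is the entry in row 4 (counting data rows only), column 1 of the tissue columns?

57

With rows in first-appearance order of gene, row 4 is gene=QK5. tissue columns in first-appearance order: lung, skin, heart, muscle; column 1 is lung.
Long rows with gene=QK5, tissue=lung: max(57, 47.8) = 57.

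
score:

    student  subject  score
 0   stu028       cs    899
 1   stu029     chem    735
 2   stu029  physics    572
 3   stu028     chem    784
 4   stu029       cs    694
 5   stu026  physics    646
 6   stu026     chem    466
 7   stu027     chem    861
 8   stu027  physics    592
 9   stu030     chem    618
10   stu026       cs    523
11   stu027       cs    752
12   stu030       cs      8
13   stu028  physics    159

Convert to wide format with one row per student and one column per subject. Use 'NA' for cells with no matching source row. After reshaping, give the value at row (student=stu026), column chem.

466

The long row with student=stu026, subject=chem has score=466.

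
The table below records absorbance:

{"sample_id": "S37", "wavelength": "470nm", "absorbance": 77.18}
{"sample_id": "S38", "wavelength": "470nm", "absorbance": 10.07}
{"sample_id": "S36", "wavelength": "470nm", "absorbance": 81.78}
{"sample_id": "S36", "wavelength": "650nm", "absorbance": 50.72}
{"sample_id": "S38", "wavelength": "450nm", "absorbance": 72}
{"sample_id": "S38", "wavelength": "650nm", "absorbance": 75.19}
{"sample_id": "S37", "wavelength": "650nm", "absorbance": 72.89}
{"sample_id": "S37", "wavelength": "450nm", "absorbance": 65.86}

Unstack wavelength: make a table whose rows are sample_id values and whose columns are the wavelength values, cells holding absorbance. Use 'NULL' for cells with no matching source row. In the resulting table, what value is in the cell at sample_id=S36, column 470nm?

The long row with sample_id=S36, wavelength=470nm has absorbance=81.78.

81.78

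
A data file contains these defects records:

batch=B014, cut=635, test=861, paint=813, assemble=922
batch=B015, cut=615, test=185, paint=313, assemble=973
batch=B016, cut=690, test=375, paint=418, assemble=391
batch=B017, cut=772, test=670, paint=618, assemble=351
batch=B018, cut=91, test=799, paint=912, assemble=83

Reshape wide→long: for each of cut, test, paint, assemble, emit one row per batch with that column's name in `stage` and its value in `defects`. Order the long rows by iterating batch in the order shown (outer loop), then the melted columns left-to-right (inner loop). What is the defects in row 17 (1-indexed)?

91

20 rows total (5 × 4). Row 17: index ⌊(17-1)/4⌋ = 4 into batch → B018; (17-1) mod 4 = 0 into the melted columns → cut.
So row 17 is (B018, cut, 91); defects = 91.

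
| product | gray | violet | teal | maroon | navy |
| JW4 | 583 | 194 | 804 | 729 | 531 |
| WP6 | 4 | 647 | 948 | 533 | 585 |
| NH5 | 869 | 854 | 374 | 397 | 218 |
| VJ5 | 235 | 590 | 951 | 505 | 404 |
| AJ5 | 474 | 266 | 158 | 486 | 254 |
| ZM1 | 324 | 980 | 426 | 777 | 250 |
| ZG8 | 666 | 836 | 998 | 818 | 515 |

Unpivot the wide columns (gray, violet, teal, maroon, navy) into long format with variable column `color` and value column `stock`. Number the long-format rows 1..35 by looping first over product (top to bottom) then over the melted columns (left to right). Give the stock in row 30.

250

35 rows total (7 × 5). Row 30: index ⌊(30-1)/5⌋ = 5 into product → ZM1; (30-1) mod 5 = 4 into the melted columns → navy.
So row 30 is (ZM1, navy, 250); stock = 250.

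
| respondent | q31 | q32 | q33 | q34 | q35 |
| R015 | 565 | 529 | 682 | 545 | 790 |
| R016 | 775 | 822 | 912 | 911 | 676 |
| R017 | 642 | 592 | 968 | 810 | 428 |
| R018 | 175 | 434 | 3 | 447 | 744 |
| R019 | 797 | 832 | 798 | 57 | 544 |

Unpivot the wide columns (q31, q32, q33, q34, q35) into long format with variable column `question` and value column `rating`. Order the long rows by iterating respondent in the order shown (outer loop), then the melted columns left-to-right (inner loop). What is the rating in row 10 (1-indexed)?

25 rows total (5 × 5). Row 10: index ⌊(10-1)/5⌋ = 1 into respondent → R016; (10-1) mod 5 = 4 into the melted columns → q35.
So row 10 is (R016, q35, 676); rating = 676.

676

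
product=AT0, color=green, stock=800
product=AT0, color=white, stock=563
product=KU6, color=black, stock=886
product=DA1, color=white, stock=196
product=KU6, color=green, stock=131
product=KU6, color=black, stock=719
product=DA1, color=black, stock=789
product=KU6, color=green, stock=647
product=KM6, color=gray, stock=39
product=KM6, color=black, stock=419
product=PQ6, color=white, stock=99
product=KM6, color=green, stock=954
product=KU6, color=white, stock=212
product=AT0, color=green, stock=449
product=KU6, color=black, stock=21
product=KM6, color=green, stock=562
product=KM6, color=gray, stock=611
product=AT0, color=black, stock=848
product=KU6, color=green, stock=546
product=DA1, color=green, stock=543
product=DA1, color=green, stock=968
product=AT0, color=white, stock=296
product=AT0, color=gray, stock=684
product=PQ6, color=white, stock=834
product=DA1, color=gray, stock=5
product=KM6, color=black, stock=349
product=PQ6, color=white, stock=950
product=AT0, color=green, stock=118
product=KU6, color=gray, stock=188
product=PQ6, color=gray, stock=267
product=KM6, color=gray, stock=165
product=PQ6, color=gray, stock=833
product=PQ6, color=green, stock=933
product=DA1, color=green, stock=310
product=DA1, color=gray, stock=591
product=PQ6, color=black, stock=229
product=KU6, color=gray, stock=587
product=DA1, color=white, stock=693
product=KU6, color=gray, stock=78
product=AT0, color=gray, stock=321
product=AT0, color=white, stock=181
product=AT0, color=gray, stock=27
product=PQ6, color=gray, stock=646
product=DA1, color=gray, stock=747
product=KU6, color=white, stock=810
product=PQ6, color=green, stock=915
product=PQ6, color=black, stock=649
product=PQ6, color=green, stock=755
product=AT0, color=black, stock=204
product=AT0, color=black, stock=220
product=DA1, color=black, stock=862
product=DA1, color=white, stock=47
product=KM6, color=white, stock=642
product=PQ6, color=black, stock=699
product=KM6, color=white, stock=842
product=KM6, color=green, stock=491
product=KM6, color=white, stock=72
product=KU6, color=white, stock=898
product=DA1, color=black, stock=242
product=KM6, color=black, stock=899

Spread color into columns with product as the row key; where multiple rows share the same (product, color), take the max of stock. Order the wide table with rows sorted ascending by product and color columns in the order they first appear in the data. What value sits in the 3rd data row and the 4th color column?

611

With rows sorted ascending by product, row 3 is product=KM6. color columns in first-appearance order: green, white, black, gray; column 4 is gray.
Long rows with product=KM6, color=gray: max(39, 611, 165) = 611.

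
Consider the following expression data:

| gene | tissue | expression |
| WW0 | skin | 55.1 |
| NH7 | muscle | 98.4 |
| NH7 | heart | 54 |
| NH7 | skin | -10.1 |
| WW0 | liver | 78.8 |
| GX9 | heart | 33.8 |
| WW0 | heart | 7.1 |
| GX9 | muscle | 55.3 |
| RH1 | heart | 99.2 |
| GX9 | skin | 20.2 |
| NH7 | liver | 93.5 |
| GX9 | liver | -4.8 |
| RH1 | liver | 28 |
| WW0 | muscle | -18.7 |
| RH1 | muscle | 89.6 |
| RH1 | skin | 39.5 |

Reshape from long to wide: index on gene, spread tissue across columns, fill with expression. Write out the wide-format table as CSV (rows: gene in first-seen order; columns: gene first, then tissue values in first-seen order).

gene,skin,muscle,heart,liver
WW0,55.1,-18.7,7.1,78.8
NH7,-10.1,98.4,54,93.5
GX9,20.2,55.3,33.8,-4.8
RH1,39.5,89.6,99.2,28

Columns: gene plus the 4 distinct tissue values (skin, muscle, heart, liver).
For example, row WW0 column skin takes expression=55.1 from the long row (WW0, skin).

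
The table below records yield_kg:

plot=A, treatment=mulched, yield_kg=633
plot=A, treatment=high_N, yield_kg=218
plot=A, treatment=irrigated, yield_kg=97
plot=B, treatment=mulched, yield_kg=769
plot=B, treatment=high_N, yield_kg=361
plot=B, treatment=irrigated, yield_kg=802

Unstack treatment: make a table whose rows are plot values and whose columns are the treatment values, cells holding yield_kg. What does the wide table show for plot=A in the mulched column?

633

Wide layout: rows indexed by plot, columns are the 3 distinct treatment values (mulched, high_N, irrigated).
Cell (plot=A, treatment=mulched) draws from the long row where plot=A and treatment=mulched, which has yield_kg=633.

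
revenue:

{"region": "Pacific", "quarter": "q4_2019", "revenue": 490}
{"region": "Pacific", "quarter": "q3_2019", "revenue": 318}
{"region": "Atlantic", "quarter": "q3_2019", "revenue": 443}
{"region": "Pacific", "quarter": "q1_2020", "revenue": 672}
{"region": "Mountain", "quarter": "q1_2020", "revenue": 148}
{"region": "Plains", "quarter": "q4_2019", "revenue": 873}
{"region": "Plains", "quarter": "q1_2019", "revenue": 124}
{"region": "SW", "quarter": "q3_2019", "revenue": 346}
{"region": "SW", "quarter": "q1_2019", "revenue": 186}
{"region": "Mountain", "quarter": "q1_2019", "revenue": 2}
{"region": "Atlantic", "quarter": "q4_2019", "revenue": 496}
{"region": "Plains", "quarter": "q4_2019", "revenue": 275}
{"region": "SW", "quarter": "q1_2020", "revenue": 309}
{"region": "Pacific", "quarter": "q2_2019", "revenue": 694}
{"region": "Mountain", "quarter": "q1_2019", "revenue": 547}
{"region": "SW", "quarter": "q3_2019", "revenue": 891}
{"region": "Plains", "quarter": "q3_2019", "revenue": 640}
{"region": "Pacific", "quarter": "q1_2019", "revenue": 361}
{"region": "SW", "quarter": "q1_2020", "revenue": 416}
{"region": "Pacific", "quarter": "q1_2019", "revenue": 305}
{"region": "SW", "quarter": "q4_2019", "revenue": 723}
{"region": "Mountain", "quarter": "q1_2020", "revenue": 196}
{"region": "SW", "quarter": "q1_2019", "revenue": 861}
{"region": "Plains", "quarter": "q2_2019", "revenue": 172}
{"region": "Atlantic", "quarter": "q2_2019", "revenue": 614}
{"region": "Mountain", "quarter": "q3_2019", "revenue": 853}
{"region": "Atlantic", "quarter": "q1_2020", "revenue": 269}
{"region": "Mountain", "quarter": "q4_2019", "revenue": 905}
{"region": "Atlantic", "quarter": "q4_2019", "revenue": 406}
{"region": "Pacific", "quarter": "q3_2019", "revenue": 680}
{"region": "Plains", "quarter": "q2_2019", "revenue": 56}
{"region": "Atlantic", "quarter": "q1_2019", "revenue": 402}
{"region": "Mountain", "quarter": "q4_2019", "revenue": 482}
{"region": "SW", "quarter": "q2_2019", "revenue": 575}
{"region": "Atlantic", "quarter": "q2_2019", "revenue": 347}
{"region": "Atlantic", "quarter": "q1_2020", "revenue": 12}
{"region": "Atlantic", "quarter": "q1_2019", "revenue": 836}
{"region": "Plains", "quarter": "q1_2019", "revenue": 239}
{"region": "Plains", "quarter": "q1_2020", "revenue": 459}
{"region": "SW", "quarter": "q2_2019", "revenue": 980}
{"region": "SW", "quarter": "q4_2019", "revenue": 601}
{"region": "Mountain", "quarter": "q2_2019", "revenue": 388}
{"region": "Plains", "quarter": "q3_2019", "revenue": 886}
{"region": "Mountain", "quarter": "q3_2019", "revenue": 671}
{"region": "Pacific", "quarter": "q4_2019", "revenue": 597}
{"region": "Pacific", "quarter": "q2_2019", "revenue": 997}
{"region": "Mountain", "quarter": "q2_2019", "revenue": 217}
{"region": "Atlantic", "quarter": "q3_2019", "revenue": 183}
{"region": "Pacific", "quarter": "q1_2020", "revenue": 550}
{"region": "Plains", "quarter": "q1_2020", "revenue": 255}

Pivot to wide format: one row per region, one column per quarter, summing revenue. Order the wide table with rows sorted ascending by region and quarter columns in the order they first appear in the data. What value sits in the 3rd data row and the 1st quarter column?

With rows sorted ascending by region, row 3 is region=Pacific. quarter columns in first-appearance order: q4_2019, q3_2019, q1_2020, q1_2019, q2_2019; column 1 is q4_2019.
Long rows with region=Pacific, quarter=q4_2019: 490 + 597 = 1087.

1087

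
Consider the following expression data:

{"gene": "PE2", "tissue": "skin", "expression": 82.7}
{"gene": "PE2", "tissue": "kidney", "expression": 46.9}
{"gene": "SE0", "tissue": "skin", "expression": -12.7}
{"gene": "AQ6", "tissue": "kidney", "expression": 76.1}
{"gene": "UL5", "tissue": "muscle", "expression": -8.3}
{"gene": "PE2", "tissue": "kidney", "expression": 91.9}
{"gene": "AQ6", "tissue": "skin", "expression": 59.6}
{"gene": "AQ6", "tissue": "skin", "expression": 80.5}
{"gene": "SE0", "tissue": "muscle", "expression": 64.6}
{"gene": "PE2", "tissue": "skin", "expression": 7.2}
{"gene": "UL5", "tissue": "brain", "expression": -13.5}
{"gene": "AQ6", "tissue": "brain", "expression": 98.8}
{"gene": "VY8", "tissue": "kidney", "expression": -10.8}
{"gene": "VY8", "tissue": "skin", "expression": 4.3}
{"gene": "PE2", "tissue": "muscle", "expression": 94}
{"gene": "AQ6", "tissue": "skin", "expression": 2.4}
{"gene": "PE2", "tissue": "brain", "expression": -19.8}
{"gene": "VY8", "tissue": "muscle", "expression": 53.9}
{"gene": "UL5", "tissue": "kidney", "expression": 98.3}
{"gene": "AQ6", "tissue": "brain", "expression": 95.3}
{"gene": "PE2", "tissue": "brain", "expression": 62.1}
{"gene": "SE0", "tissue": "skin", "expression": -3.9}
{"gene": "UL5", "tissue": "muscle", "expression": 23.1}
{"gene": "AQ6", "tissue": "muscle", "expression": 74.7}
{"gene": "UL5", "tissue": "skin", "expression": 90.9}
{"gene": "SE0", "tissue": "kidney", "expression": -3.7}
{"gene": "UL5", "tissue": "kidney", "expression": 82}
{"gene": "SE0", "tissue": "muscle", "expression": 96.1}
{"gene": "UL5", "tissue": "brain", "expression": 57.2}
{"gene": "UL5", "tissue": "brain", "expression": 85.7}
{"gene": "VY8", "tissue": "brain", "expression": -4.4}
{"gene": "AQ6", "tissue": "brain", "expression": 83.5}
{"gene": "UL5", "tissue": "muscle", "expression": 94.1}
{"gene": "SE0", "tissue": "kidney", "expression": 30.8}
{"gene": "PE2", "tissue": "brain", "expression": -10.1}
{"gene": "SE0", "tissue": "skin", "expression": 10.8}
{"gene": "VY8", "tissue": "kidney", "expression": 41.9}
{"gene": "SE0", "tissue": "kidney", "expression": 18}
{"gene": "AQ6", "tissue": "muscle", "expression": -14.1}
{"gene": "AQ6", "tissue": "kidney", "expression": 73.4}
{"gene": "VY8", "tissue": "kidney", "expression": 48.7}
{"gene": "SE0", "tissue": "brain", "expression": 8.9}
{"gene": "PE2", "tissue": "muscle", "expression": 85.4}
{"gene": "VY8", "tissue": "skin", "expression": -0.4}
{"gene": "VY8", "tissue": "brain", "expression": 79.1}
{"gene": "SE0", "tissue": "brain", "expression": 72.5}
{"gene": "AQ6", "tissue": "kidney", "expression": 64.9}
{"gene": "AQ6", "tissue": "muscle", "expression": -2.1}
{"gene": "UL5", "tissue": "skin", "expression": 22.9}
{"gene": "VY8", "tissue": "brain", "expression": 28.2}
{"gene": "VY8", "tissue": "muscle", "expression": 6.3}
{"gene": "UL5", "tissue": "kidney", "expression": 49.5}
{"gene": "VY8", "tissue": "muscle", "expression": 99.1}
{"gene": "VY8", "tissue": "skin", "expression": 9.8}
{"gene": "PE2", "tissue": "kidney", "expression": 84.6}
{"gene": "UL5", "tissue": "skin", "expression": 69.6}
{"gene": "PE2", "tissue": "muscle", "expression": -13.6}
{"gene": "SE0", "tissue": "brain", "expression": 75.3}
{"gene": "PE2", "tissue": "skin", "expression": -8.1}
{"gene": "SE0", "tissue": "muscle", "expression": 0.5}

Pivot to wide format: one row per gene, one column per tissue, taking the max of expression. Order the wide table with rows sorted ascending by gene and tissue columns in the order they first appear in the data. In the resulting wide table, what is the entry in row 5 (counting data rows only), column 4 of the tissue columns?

With rows sorted ascending by gene, row 5 is gene=VY8. tissue columns in first-appearance order: skin, kidney, muscle, brain; column 4 is brain.
Long rows with gene=VY8, tissue=brain: max(-4.4, 79.1, 28.2) = 79.1.

79.1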